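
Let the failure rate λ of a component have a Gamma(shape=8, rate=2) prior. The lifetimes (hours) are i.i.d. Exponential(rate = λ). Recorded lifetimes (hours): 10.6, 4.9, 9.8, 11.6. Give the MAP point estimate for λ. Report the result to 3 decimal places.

λ̂_MAP = 0.283

The Exponential(rate=λ) likelihood is ∝ λ^n e^(−λΣtᵢ). Here n = 4 and Σtᵢ = 10.6 + 4.9 + 9.8 + 11.6 = 36.9.
Posterior ∝ λ^7e^(−2λ) · λ^4e^(−36.9λ) = λ^11e^(−38.9λ), i.e. Gamma(12, 38.9).
Mode = (a−1)/b = 11/38.9 ≈ 0.283.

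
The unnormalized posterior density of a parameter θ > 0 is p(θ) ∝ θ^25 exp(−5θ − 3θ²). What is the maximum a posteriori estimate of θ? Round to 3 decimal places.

ℓ'(θ) = 25/θ − 5 − 6θ. Setting this to zero and multiplying by θ: 6θ² + 5θ − 25 = 0.
θ = (−5 + √(5² + 4·6·25)) / (2·6) = (−5 + √625) / 12 = (−5 + 25)/12 = 5/3.
ℓ''(θ) = −25/θ² − 6 < 0, confirming a maximum.

θ̂_MAP = 1.667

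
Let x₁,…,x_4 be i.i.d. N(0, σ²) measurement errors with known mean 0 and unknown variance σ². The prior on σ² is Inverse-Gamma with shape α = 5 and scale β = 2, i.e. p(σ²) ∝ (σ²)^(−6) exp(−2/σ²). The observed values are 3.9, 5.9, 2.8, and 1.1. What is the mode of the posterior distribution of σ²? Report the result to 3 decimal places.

Sum of squared deviations about the known mean: SS = (3.9−0)² + (5.9−0)² + (2.8−0)² + (1.1−0)² = 59.07.
The Normal likelihood contributes (σ²)^(−n/2) exp(−SS/(2σ²)), so the posterior is Inverse-Gamma(α + n/2, β + SS/2) = Inverse-Gamma(7, 31.535).
The mode of Inverse-Gamma(a, b) is b/(a+1) = 31.535/8 ≈ 3.942.

σ̂²_MAP = 3.942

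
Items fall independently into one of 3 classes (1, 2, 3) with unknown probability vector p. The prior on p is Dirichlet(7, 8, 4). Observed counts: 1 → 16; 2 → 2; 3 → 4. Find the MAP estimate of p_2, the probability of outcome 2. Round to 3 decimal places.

The posterior is Dirichlet(αᵢ + nᵢ) = Dirichlet(23, 10, 8).
For a Dirichlet(a₁,…,a_K) with all aᵢ > 1, the mode has j-th component (aⱼ − 1)/(Σaᵢ − K).
Here Σaᵢ = 41 and K = 3, so p_2 = (10 − 1)/(41 − 3) = 9/38 ≈ 0.237.

MAP estimate: 0.237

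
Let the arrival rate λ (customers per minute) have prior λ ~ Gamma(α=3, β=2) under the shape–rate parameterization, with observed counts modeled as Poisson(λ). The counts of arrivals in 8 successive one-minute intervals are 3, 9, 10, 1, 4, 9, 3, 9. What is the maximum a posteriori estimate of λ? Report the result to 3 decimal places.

Σxᵢ = 3+9+10+1+4+9+3+9 = 48, with n = 8.
Posterior ∝ λ^2e^(−2λ) · λ^48e^(−8λ) = λ^50e^(−10λ), i.e. Gamma(shape=51, rate=10).
The mode of a Gamma(a, b) with a ≥ 1 (shape–rate) is (a−1)/b = 50/10 ≈ 5.000.

λ̂_MAP = 5.000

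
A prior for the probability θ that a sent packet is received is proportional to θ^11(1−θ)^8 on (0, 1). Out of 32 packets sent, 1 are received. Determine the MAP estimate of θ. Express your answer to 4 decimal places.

θ̂_MAP = 0.2353

The prior density ∝ θ^11(1−θ)^8 is the kernel of Beta(12, 9).
Data: 1 success in 32 trials. The binomial likelihood contributes θ(1−θ)^31, so the posterior is Beta(12+1, 9+31) = Beta(13, 40).
For Beta(a, b) with a, b > 1 the mode is (a−1)/(a+b−2) = 12/51 ≈ 0.2353.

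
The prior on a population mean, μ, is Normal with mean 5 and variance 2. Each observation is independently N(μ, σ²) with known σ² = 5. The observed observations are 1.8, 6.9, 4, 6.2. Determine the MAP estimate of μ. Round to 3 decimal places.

μ̂_MAP = 4.831

n = 4; x̄ = (1.8 + 6.9 + 4 + 6.2)/4 = 18.9/4 = 4.725.
For a Normal prior and Normal likelihood with known variance, the posterior is Normal; its mode equals its mean, the precision-weighted average.
Prior precision 1/σ₀² = 1/2 = 0.5; data precision n/σ² = 4/5 = 0.8.
μ̂ = (0.5·5 + 0.8·4.725) / (0.5 + 0.8) = 6.28/1.3 = 314/65 ≈ 4.831.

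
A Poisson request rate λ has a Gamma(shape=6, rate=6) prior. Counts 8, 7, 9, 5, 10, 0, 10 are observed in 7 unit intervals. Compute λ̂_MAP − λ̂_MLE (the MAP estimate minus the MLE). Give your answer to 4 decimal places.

MAP − MLE = -2.8462

Σxᵢ = 49. Posterior is Gamma(55, 13); MAP = (55−1)/13 = 54/13 ≈ 4.15385.
MLE = x̄ = 49/7 ≈ 7.00000.
Difference = 54/13 − 49/7 = -37/13 ≈ -2.8462.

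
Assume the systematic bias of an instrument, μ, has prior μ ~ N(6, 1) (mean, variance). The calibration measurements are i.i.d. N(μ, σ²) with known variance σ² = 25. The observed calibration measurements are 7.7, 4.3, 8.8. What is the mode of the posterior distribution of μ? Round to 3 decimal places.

n = 3; x̄ = (7.7 + 4.3 + 8.8)/3 = 20.8/3 = 104/15 ≈ 6.9333.
For a Normal prior and Normal likelihood with known variance, the posterior is Normal; its mode equals its mean, the precision-weighted average.
Prior precision 1/σ₀² = 1/1 = 1; data precision n/σ² = 3/25 = 0.12.
μ̂ = (1·6 + 0.12·(104/15)) / (1 + 0.12) = 6.832/1.12 = 6.100.

μ̂_MAP = 6.100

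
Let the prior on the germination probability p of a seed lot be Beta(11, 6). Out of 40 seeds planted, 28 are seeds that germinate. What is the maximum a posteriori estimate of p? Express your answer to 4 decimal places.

p̂_MAP = 0.6909

Prior: Beta(11, 6).
Data: 28 successes in 40 trials. The binomial likelihood contributes p^28(1−p)^12, so the posterior is Beta(11+28, 6+12) = Beta(39, 18).
For Beta(a, b) with a, b > 1 the mode is (a−1)/(a+b−2) = 38/55 ≈ 0.6909.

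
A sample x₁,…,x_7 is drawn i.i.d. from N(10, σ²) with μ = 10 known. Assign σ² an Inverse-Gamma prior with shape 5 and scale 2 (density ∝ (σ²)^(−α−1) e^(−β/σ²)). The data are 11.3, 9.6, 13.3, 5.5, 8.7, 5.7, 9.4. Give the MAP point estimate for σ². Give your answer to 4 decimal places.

Sum of squared deviations about the known mean: SS = (11.3−10)² + (9.6−10)² + (13.3−10)² + (5.5−10)² + (8.7−10)² + (5.7−10)² + (9.4−10)² = 53.53.
The Normal likelihood contributes (σ²)^(−n/2) exp(−SS/(2σ²)), so the posterior is Inverse-Gamma(α + n/2, β + SS/2) = Inverse-Gamma(8.5, 28.765).
The mode of Inverse-Gamma(a, b) is b/(a+1) = 28.765/9.5 ≈ 3.0279.

σ̂²_MAP = 3.0279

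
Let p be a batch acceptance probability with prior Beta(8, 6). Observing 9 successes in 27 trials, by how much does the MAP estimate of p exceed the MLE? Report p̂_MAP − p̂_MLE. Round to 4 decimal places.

Posterior is Beta(17, 24); MAP = (17−1)/(41−2) = 16/39 ≈ 0.41026.
MLE ignores the prior: p̂_MLE = k/n = 9/27 ≈ 0.33333.
Difference = 16/39 − 9/27 = 1/13 ≈ 0.0769.

MAP − MLE = 0.0769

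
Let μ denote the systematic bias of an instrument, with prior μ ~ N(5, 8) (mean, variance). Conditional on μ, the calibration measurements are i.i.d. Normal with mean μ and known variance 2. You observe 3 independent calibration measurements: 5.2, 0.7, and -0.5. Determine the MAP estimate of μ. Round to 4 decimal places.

μ̂_MAP = 2.0462

n = 3; x̄ = (5.2 + 0.7 + (-0.5))/3 = 5.4/3 = 1.8.
For a Normal prior and Normal likelihood with known variance, the posterior is Normal; its mode equals its mean, the precision-weighted average.
Prior precision 1/σ₀² = 1/8 = 0.125; data precision n/σ² = 3/2 = 1.5.
μ̂ = (0.125·5 + 1.5·1.8) / (0.125 + 1.5) = 3.325/1.625 = 133/65 ≈ 2.0462.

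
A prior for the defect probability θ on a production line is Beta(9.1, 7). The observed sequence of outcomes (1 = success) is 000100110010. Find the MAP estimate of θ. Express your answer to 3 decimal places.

Prior: Beta(9.1, 7).
Data: 4 successes in 12 trials (from the sequence). The binomial likelihood contributes θ^4(1−θ)^8, so the posterior is Beta(9.1+4, 7+8) = Beta(13.1, 15).
For Beta(a, b) with a, b > 1 the mode is (a−1)/(a+b−2) = 12.1/26.1 ≈ 0.464.

θ̂_MAP = 0.464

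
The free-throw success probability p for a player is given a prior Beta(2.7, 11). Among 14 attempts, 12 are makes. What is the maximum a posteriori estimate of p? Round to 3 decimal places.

p̂_MAP = 0.533

Prior: Beta(2.7, 11).
Data: 12 successes in 14 trials. The binomial likelihood contributes p^12(1−p)^2, so the posterior is Beta(2.7+12, 11+2) = Beta(14.7, 13).
For Beta(a, b) with a, b > 1 the mode is (a−1)/(a+b−2) = 13.7/25.7 ≈ 0.533.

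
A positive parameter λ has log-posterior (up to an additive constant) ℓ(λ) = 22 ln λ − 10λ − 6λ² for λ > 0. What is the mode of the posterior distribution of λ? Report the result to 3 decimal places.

λ̂_MAP = 1.000

ℓ'(λ) = 22/λ − 10 − 12λ. Setting this to zero and multiplying by λ: 12λ² + 10λ − 22 = 0.
λ = (−10 + √(10² + 4·12·22)) / (2·12) = (−10 + √1156) / 24 = (−10 + 34)/24 = 1.
ℓ''(λ) = −22/λ² − 12 < 0, confirming a maximum.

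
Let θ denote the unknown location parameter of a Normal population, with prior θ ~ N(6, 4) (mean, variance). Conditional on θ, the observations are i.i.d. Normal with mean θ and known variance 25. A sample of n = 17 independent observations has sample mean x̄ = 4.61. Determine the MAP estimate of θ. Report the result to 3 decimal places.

θ̂_MAP = 4.984

n = 17, x̄ = 4.61.
For a Normal prior and Normal likelihood with known variance, the posterior is Normal; its mode equals its mean, the precision-weighted average.
Prior precision 1/σ₀² = 1/4 = 0.25; data precision n/σ² = 17/25 = 0.68.
θ̂ = (0.25·6 + 0.68·4.61) / (0.25 + 0.68) = 4.6348/0.93 = 11587/2325 ≈ 4.984.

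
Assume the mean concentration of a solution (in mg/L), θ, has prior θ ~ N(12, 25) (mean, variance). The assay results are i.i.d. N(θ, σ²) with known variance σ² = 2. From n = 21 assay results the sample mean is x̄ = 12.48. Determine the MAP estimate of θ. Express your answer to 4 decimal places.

n = 21, x̄ = 12.48.
For a Normal prior and Normal likelihood with known variance, the posterior is Normal; its mode equals its mean, the precision-weighted average.
Prior precision 1/σ₀² = 1/25 = 0.04; data precision n/σ² = 21/2 = 10.5.
θ̂ = (0.04·12 + 10.5·12.48) / (0.04 + 10.5) = 131.52/10.54 = 6576/527 ≈ 12.4782.

θ̂_MAP = 12.4782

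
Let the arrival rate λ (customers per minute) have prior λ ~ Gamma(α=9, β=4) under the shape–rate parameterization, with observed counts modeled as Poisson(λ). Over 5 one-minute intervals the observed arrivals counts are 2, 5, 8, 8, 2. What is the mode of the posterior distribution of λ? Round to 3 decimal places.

λ̂_MAP = 3.667

Σxᵢ = 2+5+8+8+2 = 25, with n = 5.
Posterior ∝ λ^8e^(−4λ) · λ^25e^(−5λ) = λ^33e^(−9λ), i.e. Gamma(shape=34, rate=9).
The mode of a Gamma(a, b) with a ≥ 1 (shape–rate) is (a−1)/b = 33/9 ≈ 3.667.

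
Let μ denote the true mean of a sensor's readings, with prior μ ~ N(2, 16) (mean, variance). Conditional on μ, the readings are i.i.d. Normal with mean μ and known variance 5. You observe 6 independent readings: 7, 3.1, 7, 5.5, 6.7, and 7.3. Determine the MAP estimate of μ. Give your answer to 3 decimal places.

μ̂_MAP = 5.897

n = 6; x̄ = (7 + 3.1 + 7 + 5.5 + 6.7 + 7.3)/6 = 36.6/6 = 6.1.
For a Normal prior and Normal likelihood with known variance, the posterior is Normal; its mode equals its mean, the precision-weighted average.
Prior precision 1/σ₀² = 1/16 = 0.0625; data precision n/σ² = 6/5 = 1.2.
μ̂ = (0.0625·2 + 1.2·6.1) / (0.0625 + 1.2) = 7.445/1.2625 = 2978/505 ≈ 5.897.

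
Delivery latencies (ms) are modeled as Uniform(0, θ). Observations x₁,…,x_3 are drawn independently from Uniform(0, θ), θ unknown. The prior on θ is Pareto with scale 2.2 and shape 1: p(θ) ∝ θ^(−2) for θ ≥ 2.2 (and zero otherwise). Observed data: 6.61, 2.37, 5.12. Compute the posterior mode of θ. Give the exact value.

θ̂_MAP = 6.61

The Uniform(0, θ) likelihood is θ^(−n) for θ ≥ max(xᵢ), zero otherwise. Here max(xᵢ) = 6.61.
Posterior ∝ θ^(−2) · θ^(−3) = θ^(−5) on θ ≥ max(2.2, 6.61) = 6.61.
This density is strictly decreasing in θ, so the posterior mode lies at the lower boundary of the support.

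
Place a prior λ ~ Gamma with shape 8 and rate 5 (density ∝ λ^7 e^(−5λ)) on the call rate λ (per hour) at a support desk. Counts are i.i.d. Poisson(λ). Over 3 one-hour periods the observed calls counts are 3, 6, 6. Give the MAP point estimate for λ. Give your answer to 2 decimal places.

λ̂_MAP = 2.75

Σxᵢ = 3+6+6 = 15, with n = 3.
Posterior ∝ λ^7e^(−5λ) · λ^15e^(−3λ) = λ^22e^(−8λ), i.e. Gamma(shape=23, rate=8).
The mode of a Gamma(a, b) with a ≥ 1 (shape–rate) is (a−1)/b = 22/8 ≈ 2.75.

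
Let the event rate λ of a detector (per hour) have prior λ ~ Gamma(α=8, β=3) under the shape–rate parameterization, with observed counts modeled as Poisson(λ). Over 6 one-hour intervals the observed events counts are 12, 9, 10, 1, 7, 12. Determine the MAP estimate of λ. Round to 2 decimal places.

λ̂_MAP = 6.44

Σxᵢ = 12+9+10+1+7+12 = 51, with n = 6.
Posterior ∝ λ^7e^(−3λ) · λ^51e^(−6λ) = λ^58e^(−9λ), i.e. Gamma(shape=59, rate=9).
The mode of a Gamma(a, b) with a ≥ 1 (shape–rate) is (a−1)/b = 58/9 ≈ 6.44.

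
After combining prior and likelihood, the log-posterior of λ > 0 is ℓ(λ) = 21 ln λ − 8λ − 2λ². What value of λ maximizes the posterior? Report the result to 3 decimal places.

λ̂_MAP = 1.500

ℓ'(λ) = 21/λ − 8 − 4λ. Setting this to zero and multiplying by λ: 4λ² + 8λ − 21 = 0.
λ = (−8 + √(8² + 4·4·21)) / (2·4) = (−8 + √400) / 8 = (−8 + 20)/8 = 3/2.
ℓ''(λ) = −21/λ² − 4 < 0, confirming a maximum.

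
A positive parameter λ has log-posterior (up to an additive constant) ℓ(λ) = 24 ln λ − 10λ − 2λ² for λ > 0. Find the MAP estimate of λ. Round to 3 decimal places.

ℓ'(λ) = 24/λ − 10 − 4λ. Setting this to zero and multiplying by λ: 4λ² + 10λ − 24 = 0.
λ = (−10 + √(10² + 4·4·24)) / (2·4) = (−10 + √484) / 8 = (−10 + 22)/8 = 3/2.
ℓ''(λ) = −24/λ² − 4 < 0, confirming a maximum.

λ̂_MAP = 1.500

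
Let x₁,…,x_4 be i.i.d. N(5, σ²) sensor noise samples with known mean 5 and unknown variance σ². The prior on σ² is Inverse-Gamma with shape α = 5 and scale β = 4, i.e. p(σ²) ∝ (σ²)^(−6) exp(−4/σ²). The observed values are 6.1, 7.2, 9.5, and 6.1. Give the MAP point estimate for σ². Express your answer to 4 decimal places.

Sum of squared deviations about the known mean: SS = (6.1−5)² + (7.2−5)² + (9.5−5)² + (6.1−5)² = 27.51.
The Normal likelihood contributes (σ²)^(−n/2) exp(−SS/(2σ²)), so the posterior is Inverse-Gamma(α + n/2, β + SS/2) = Inverse-Gamma(7, 17.755).
The mode of Inverse-Gamma(a, b) is b/(a+1) = 17.755/8 ≈ 2.2194.

σ̂²_MAP = 2.2194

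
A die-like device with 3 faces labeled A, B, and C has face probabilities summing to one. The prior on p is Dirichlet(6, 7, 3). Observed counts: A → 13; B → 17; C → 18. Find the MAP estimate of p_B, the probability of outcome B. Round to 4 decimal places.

MAP estimate of p_B = 0.3770

The posterior is Dirichlet(αᵢ + nᵢ) = Dirichlet(19, 24, 21).
For a Dirichlet(a₁,…,a_K) with all aᵢ > 1, the mode has j-th component (aⱼ − 1)/(Σaᵢ − K).
Here Σaᵢ = 64 and K = 3, so p_B = (24 − 1)/(64 − 3) = 23/61 ≈ 0.3770.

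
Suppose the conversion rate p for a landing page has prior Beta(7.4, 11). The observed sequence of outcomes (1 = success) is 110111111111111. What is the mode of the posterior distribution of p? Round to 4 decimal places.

p̂_MAP = 0.6497

Prior: Beta(7.4, 11).
Data: 14 successes in 15 trials (from the sequence). The binomial likelihood contributes p^14(1−p)^1, so the posterior is Beta(7.4+14, 11+1) = Beta(21.4, 12).
For Beta(a, b) with a, b > 1 the mode is (a−1)/(a+b−2) = 20.4/31.4 ≈ 0.6497.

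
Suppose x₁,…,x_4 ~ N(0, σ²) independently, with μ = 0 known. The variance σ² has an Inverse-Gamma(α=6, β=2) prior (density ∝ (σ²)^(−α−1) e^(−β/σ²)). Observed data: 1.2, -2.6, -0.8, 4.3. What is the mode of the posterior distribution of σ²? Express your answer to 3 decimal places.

Sum of squared deviations about the known mean: SS = (1.2−0)² + (-2.6−0)² + (-0.8−0)² + (4.3−0)² = 27.33.
The Normal likelihood contributes (σ²)^(−n/2) exp(−SS/(2σ²)), so the posterior is Inverse-Gamma(α + n/2, β + SS/2) = Inverse-Gamma(8, 15.665).
The mode of Inverse-Gamma(a, b) is b/(a+1) = 15.665/9 ≈ 1.741.

σ̂²_MAP = 1.741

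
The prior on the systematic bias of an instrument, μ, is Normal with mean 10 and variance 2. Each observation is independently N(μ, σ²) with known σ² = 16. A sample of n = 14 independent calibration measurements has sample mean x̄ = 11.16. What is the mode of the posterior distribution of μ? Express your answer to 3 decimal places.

n = 14, x̄ = 11.16.
For a Normal prior and Normal likelihood with known variance, the posterior is Normal; its mode equals its mean, the precision-weighted average.
Prior precision 1/σ₀² = 1/2 = 0.5; data precision n/σ² = 14/16 = 0.875.
μ̂ = (0.5·10 + 0.875·11.16) / (0.5 + 0.875) = 14.765/1.375 = 2953/275 ≈ 10.738.

μ̂_MAP = 10.738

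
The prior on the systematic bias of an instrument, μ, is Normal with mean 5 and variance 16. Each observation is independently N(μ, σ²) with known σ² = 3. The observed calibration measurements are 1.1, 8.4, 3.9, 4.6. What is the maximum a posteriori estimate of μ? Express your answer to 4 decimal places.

μ̂_MAP = 4.5224

n = 4; x̄ = (1.1 + 8.4 + 3.9 + 4.6)/4 = 18/4 = 4.5.
For a Normal prior and Normal likelihood with known variance, the posterior is Normal; its mode equals its mean, the precision-weighted average.
Prior precision 1/σ₀² = 1/16 = 0.0625; data precision n/σ² = 4/3.
μ̂ = (0.0625·5 + (4/3)·4.5) / (0.0625 + 4/3) = 6.3125/(67/48) = 303/67 ≈ 4.5224.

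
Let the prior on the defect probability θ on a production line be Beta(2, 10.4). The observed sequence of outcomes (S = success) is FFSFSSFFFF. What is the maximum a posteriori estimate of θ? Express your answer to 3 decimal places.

θ̂_MAP = 0.196

Prior: Beta(2, 10.4).
Data: 3 successes in 10 trials (from the sequence). The binomial likelihood contributes θ^3(1−θ)^7, so the posterior is Beta(2+3, 10.4+7) = Beta(5, 17.4).
For Beta(a, b) with a, b > 1 the mode is (a−1)/(a+b−2) = 4/20.4 ≈ 0.196.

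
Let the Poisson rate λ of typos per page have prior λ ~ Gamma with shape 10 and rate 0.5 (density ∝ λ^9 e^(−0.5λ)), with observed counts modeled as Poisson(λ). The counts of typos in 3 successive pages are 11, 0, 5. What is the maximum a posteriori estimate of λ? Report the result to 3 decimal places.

λ̂_MAP = 7.143

Σxᵢ = 11+0+5 = 16, with n = 3.
Posterior ∝ λ^9e^(−0.5λ) · λ^16e^(−3λ) = λ^25e^(−3.5λ), i.e. Gamma(shape=26, rate=3.5).
The mode of a Gamma(a, b) with a ≥ 1 (shape–rate) is (a−1)/b = 25/3.5 ≈ 7.143.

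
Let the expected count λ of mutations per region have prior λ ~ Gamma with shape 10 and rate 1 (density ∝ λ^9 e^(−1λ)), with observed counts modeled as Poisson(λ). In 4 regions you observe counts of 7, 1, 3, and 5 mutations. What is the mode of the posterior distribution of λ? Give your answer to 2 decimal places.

Σxᵢ = 7+1+3+5 = 16, with n = 4.
Posterior ∝ λ^9e^(−1λ) · λ^16e^(−4λ) = λ^25e^(−5λ), i.e. Gamma(shape=26, rate=5).
The mode of a Gamma(a, b) with a ≥ 1 (shape–rate) is (a−1)/b = 25/5 ≈ 5.00.

λ̂_MAP = 5.00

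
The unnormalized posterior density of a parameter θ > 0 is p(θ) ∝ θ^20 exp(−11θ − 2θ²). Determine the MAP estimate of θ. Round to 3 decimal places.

θ̂_MAP = 1.250

ℓ'(θ) = 20/θ − 11 − 4θ. Setting this to zero and multiplying by θ: 4θ² + 11θ − 20 = 0.
θ = (−11 + √(11² + 4·4·20)) / (2·4) = (−11 + √441) / 8 = (−11 + 21)/8 = 5/4.
ℓ''(θ) = −20/θ² − 4 < 0, confirming a maximum.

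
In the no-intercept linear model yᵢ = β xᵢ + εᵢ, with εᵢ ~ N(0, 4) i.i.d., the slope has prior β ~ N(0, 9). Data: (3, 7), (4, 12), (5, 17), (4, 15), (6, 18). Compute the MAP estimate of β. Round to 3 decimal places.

β̂_MAP = 3.143

log p(β | y) = −Σ(yᵢ − βxᵢ)²/(2·4) − β²/(2·9) + const.
Setting the derivative to zero: Σxᵢ(yᵢ − βxᵢ)/4 − β/9 = 0, so β = Σxᵢyᵢ / (Σxᵢ² + σ²/τ²).
Σxᵢyᵢ = 3·7 + 4·12 + 5·17 + 4·15 + 6·18 = 322; Σxᵢ² = 102; σ²/τ² = 4/9.
β̂_MAP = 322 / (102 + 4/9) = 322/(922/9) = 1449/461 ≈ 3.143.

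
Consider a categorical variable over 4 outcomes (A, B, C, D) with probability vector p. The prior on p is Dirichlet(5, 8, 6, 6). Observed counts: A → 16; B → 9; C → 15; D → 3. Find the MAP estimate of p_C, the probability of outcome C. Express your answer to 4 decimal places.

MAP estimate of p_C = 0.3125

The posterior is Dirichlet(αᵢ + nᵢ) = Dirichlet(21, 17, 21, 9).
For a Dirichlet(a₁,…,a_K) with all aᵢ > 1, the mode has j-th component (aⱼ − 1)/(Σaᵢ − K).
Here Σaᵢ = 68 and K = 4, so p_C = (21 − 1)/(68 − 4) = 20/64 ≈ 0.3125.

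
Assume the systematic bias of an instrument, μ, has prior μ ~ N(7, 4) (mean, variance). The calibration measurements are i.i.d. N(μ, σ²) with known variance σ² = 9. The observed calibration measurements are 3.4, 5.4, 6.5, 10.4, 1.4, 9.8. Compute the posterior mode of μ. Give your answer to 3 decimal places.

μ̂_MAP = 6.382

n = 6; x̄ = (3.4 + 5.4 + 6.5 + 10.4 + 1.4 + 9.8)/6 = 36.9/6 = 6.15.
For a Normal prior and Normal likelihood with known variance, the posterior is Normal; its mode equals its mean, the precision-weighted average.
Prior precision 1/σ₀² = 1/4 = 0.25; data precision n/σ² = 6/9 = 2/3.
μ̂ = (0.25·7 + (2/3)·6.15) / (0.25 + 2/3) = 5.85/(11/12) = 351/55 ≈ 6.382.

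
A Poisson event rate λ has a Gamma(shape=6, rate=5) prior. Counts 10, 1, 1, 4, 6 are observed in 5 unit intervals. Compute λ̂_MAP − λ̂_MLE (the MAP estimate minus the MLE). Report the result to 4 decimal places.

MAP − MLE = -1.7000

Σxᵢ = 22. Posterior is Gamma(28, 10); MAP = (28−1)/10 = 27/10 ≈ 2.70000.
MLE = x̄ = 22/5 ≈ 4.40000.
Difference = 27/10 − 22/5 = -17/10 ≈ -1.7000.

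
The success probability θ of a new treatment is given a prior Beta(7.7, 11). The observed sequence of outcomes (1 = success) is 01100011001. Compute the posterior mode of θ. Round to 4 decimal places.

θ̂_MAP = 0.4224

Prior: Beta(7.7, 11).
Data: 5 successes in 11 trials (from the sequence). The binomial likelihood contributes θ^5(1−θ)^6, so the posterior is Beta(7.7+5, 11+6) = Beta(12.7, 17).
For Beta(a, b) with a, b > 1 the mode is (a−1)/(a+b−2) = 11.7/27.7 ≈ 0.4224.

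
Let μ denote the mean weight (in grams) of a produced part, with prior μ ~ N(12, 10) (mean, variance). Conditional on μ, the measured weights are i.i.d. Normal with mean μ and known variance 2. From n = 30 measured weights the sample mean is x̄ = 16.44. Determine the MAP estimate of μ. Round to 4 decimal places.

n = 30, x̄ = 16.44.
For a Normal prior and Normal likelihood with known variance, the posterior is Normal; its mode equals its mean, the precision-weighted average.
Prior precision 1/σ₀² = 1/10 = 0.1; data precision n/σ² = 30/2 = 15.
μ̂ = (0.1·12 + 15·16.44) / (0.1 + 15) = 247.8/15.1 = 2478/151 ≈ 16.4106.

μ̂_MAP = 16.4106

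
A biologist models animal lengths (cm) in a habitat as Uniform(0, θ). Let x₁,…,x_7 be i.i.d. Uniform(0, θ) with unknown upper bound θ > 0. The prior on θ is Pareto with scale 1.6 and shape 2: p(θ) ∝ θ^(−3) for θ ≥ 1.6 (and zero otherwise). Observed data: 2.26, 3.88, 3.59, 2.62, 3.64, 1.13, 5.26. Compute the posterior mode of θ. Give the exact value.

The Uniform(0, θ) likelihood is θ^(−n) for θ ≥ max(xᵢ), zero otherwise. Here max(xᵢ) = 5.26.
Posterior ∝ θ^(−3) · θ^(−7) = θ^(−10) on θ ≥ max(1.6, 5.26) = 5.26.
This density is strictly decreasing in θ, so the posterior mode lies at the lower boundary of the support.

θ̂_MAP = 5.26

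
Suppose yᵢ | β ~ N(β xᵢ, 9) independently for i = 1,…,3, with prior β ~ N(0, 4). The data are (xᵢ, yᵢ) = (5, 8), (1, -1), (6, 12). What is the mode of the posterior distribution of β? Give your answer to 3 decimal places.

log p(β | y) = −Σ(yᵢ − βxᵢ)²/(2·9) − β²/(2·4) + const.
Setting the derivative to zero: Σxᵢ(yᵢ − βxᵢ)/9 − β/4 = 0, so β = Σxᵢyᵢ / (Σxᵢ² + σ²/τ²).
Σxᵢyᵢ = 5·8 + 1·(-1) + 6·12 = 111; Σxᵢ² = 62; σ²/τ² = 2.25.
β̂_MAP = 111 / (62 + 2.25) = 111/64.25 ≈ 1.728.

β̂_MAP = 1.728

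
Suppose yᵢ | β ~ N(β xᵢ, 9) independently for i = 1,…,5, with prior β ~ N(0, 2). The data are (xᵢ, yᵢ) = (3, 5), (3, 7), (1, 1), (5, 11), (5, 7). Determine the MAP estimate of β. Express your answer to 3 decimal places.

log p(β | y) = −Σ(yᵢ − βxᵢ)²/(2·9) − β²/(2·2) + const.
Setting the derivative to zero: Σxᵢ(yᵢ − βxᵢ)/9 − β/2 = 0, so β = Σxᵢyᵢ / (Σxᵢ² + σ²/τ²).
Σxᵢyᵢ = 3·5 + 3·7 + 1·1 + 5·11 + 5·7 = 127; Σxᵢ² = 69; σ²/τ² = 4.5.
β̂_MAP = 127 / (69 + 4.5) = 127/73.5 ≈ 1.728.

β̂_MAP = 1.728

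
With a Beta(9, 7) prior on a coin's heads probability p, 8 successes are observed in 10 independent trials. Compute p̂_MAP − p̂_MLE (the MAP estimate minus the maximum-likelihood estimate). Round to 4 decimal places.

MAP − MLE = -0.1333

Posterior is Beta(17, 9); MAP = (17−1)/(26−2) = 16/24 ≈ 0.66667.
MLE ignores the prior: p̂_MLE = k/n = 8/10 ≈ 0.80000.
Difference = 16/24 − 8/10 = -2/15 ≈ -0.1333.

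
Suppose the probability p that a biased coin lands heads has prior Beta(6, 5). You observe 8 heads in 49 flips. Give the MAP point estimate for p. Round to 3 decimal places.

p̂_MAP = 0.224

Prior: Beta(6, 5).
Data: 8 successes in 49 trials. The binomial likelihood contributes p^8(1−p)^41, so the posterior is Beta(6+8, 5+41) = Beta(14, 46).
For Beta(a, b) with a, b > 1 the mode is (a−1)/(a+b−2) = 13/58 ≈ 0.224.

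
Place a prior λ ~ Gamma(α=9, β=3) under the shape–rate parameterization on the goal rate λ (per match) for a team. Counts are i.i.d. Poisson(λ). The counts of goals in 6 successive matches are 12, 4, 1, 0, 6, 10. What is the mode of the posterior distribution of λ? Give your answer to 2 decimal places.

Σxᵢ = 12+4+1+0+6+10 = 33, with n = 6.
Posterior ∝ λ^8e^(−3λ) · λ^33e^(−6λ) = λ^41e^(−9λ), i.e. Gamma(shape=42, rate=9).
The mode of a Gamma(a, b) with a ≥ 1 (shape–rate) is (a−1)/b = 41/9 ≈ 4.56.

λ̂_MAP = 4.56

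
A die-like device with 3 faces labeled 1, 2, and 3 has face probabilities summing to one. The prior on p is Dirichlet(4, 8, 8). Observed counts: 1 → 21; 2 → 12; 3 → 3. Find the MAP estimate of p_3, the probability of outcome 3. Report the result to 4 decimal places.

MAP estimate: 0.1887

The posterior is Dirichlet(αᵢ + nᵢ) = Dirichlet(25, 20, 11).
For a Dirichlet(a₁,…,a_K) with all aᵢ > 1, the mode has j-th component (aⱼ − 1)/(Σaᵢ − K).
Here Σaᵢ = 56 and K = 3, so p_3 = (11 − 1)/(56 − 3) = 10/53 ≈ 0.1887.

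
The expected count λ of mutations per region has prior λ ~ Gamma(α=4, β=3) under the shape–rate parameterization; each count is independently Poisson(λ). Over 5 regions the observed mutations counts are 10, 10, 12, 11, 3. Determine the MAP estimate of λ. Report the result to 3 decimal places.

λ̂_MAP = 6.125

Σxᵢ = 10+10+12+11+3 = 46, with n = 5.
Posterior ∝ λ^3e^(−3λ) · λ^46e^(−5λ) = λ^49e^(−8λ), i.e. Gamma(shape=50, rate=8).
The mode of a Gamma(a, b) with a ≥ 1 (shape–rate) is (a−1)/b = 49/8 ≈ 6.125.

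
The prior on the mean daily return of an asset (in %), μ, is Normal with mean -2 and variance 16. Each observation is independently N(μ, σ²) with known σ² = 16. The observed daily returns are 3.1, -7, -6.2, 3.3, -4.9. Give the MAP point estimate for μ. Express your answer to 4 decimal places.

n = 5; x̄ = (3.1 + (-7) + (-6.2) + 3.3 + (-4.9))/5 = -11.7/5 = -2.34.
For a Normal prior and Normal likelihood with known variance, the posterior is Normal; its mode equals its mean, the precision-weighted average.
Prior precision 1/σ₀² = 1/16 = 0.0625; data precision n/σ² = 5/16 = 0.3125.
μ̂ = (0.0625·(-2) + 0.3125·(-2.34)) / (0.0625 + 0.3125) = (-0.85625)/0.375 = -137/60 ≈ -2.2833.

μ̂_MAP = -2.2833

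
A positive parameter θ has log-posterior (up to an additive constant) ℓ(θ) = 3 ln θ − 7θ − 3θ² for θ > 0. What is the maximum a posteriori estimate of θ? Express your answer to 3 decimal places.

θ̂_MAP = 0.333

ℓ'(θ) = 3/θ − 7 − 6θ. Setting this to zero and multiplying by θ: 6θ² + 7θ − 3 = 0.
θ = (−7 + √(7² + 4·6·3)) / (2·6) = (−7 + √121) / 12 = (−7 + 11)/12 = 1/3.
ℓ''(θ) = −3/θ² − 6 < 0, confirming a maximum.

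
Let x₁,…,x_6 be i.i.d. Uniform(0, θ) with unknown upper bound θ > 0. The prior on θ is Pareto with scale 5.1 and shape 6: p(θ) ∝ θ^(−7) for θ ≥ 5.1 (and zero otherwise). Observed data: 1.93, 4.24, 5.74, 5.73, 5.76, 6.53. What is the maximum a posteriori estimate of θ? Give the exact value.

θ̂_MAP = 6.53

The Uniform(0, θ) likelihood is θ^(−n) for θ ≥ max(xᵢ), zero otherwise. Here max(xᵢ) = 6.53.
Posterior ∝ θ^(−7) · θ^(−6) = θ^(−13) on θ ≥ max(5.1, 6.53) = 6.53.
This density is strictly decreasing in θ, so the posterior mode lies at the lower boundary of the support.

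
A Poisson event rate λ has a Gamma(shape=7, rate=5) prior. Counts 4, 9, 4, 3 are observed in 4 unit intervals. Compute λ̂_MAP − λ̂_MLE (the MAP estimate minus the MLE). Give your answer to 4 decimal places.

Σxᵢ = 20. Posterior is Gamma(27, 9); MAP = (27−1)/9 = 26/9 ≈ 2.88889.
MLE = x̄ = 20/4 ≈ 5.00000.
Difference = 26/9 − 20/4 = -19/9 ≈ -2.1111.

MAP − MLE = -2.1111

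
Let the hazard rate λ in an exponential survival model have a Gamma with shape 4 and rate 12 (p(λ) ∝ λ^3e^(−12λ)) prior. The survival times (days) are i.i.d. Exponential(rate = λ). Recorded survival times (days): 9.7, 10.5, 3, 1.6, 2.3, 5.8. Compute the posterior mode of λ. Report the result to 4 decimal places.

λ̂_MAP = 0.2004

The Exponential(rate=λ) likelihood is ∝ λ^n e^(−λΣtᵢ). Here n = 6 and Σtᵢ = 9.7 + 10.5 + 3 + 1.6 + 2.3 + 5.8 = 32.9.
Posterior ∝ λ^3e^(−12λ) · λ^6e^(−32.9λ) = λ^9e^(−44.9λ), i.e. Gamma(10, 44.9).
Mode = (a−1)/b = 9/44.9 ≈ 0.2004.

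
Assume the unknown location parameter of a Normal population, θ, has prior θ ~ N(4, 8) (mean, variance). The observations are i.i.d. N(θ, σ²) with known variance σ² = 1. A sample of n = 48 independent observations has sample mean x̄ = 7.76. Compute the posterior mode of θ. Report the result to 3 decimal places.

n = 48, x̄ = 7.76.
For a Normal prior and Normal likelihood with known variance, the posterior is Normal; its mode equals its mean, the precision-weighted average.
Prior precision 1/σ₀² = 1/8 = 0.125; data precision n/σ² = 48/1 = 48.
θ̂ = (0.125·4 + 48·7.76) / (0.125 + 48) = 372.98/48.125 = 74596/9625 ≈ 7.750.

θ̂_MAP = 7.750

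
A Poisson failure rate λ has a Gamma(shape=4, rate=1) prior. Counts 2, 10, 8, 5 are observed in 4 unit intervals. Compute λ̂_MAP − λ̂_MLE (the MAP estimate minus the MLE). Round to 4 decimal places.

MAP − MLE = -0.6500

Σxᵢ = 25. Posterior is Gamma(29, 5); MAP = (29−1)/5 = 28/5 ≈ 5.60000.
MLE = x̄ = 25/4 ≈ 6.25000.
Difference = 28/5 − 25/4 = -13/20 ≈ -0.6500.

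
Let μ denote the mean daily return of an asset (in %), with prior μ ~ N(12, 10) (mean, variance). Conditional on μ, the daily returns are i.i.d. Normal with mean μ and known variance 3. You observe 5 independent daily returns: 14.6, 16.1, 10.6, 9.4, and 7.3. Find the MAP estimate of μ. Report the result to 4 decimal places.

μ̂_MAP = 11.6226

n = 5; x̄ = (14.6 + 16.1 + 10.6 + 9.4 + 7.3)/5 = 58/5 = 11.6.
For a Normal prior and Normal likelihood with known variance, the posterior is Normal; its mode equals its mean, the precision-weighted average.
Prior precision 1/σ₀² = 1/10 = 0.1; data precision n/σ² = 5/3.
μ̂ = (0.1·12 + (5/3)·11.6) / (0.1 + 5/3) = (308/15)/(53/30) = 616/53 ≈ 11.6226.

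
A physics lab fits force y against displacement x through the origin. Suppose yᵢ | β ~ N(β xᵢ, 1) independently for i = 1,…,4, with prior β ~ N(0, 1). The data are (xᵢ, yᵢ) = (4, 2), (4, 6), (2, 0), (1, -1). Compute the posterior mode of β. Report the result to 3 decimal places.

β̂_MAP = 0.816

log p(β | y) = −Σ(yᵢ − βxᵢ)²/(2·1) − β²/(2·1) + const.
Setting the derivative to zero: Σxᵢ(yᵢ − βxᵢ)/1 − β/1 = 0, so β = Σxᵢyᵢ / (Σxᵢ² + σ²/τ²).
Σxᵢyᵢ = 4·2 + 4·6 + 2·0 + 1·(-1) = 31; Σxᵢ² = 37; σ²/τ² = 1.
β̂_MAP = 31 / (37 + 1) = 31/38 ≈ 0.816.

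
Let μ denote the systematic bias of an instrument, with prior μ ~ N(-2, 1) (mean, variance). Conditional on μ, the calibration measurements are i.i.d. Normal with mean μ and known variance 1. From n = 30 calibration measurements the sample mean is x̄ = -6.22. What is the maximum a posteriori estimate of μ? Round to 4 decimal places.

μ̂_MAP = -6.0839

n = 30, x̄ = -6.22.
For a Normal prior and Normal likelihood with known variance, the posterior is Normal; its mode equals its mean, the precision-weighted average.
Prior precision 1/σ₀² = 1/1 = 1; data precision n/σ² = 30/1 = 30.
μ̂ = (1·(-2) + 30·(-6.22)) / (1 + 30) = (-188.6)/31 = -943/155 ≈ -6.0839.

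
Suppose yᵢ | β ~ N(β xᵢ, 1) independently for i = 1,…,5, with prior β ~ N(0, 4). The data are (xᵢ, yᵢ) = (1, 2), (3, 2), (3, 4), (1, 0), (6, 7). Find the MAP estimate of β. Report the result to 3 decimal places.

log p(β | y) = −Σ(yᵢ − βxᵢ)²/(2·1) − β²/(2·4) + const.
Setting the derivative to zero: Σxᵢ(yᵢ − βxᵢ)/1 − β/4 = 0, so β = Σxᵢyᵢ / (Σxᵢ² + σ²/τ²).
Σxᵢyᵢ = 1·2 + 3·2 + 3·4 + 1·0 + 6·7 = 62; Σxᵢ² = 56; σ²/τ² = 0.25.
β̂_MAP = 62 / (56 + 0.25) = 62/56.25 ≈ 1.102.

β̂_MAP = 1.102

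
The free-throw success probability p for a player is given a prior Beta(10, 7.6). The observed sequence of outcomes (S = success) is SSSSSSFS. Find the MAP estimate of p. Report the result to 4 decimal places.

p̂_MAP = 0.6780

Prior: Beta(10, 7.6).
Data: 7 successes in 8 trials (from the sequence). The binomial likelihood contributes p^7(1−p)^1, so the posterior is Beta(10+7, 7.6+1) = Beta(17, 8.6).
For Beta(a, b) with a, b > 1 the mode is (a−1)/(a+b−2) = 16/23.6 ≈ 0.6780.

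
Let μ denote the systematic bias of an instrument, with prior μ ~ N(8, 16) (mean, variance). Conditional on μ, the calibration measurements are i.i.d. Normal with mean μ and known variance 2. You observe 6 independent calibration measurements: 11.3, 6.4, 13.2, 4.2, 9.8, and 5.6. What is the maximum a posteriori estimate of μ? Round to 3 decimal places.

n = 6; x̄ = (11.3 + 6.4 + 13.2 + 4.2 + 9.8 + 5.6)/6 = 50.5/6 = 101/12 ≈ 8.4167.
For a Normal prior and Normal likelihood with known variance, the posterior is Normal; its mode equals its mean, the precision-weighted average.
Prior precision 1/σ₀² = 1/16 = 0.0625; data precision n/σ² = 6/2 = 3.
μ̂ = (0.0625·8 + 3·(101/12)) / (0.0625 + 3) = 25.75/3.0625 = 412/49 ≈ 8.408.

μ̂_MAP = 8.408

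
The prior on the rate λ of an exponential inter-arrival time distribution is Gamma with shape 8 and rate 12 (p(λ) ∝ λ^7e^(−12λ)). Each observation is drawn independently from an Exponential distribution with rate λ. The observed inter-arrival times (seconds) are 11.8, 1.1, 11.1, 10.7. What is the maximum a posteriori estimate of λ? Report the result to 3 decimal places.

λ̂_MAP = 0.236

The Exponential(rate=λ) likelihood is ∝ λ^n e^(−λΣtᵢ). Here n = 4 and Σtᵢ = 11.8 + 1.1 + 11.1 + 10.7 = 34.7.
Posterior ∝ λ^7e^(−12λ) · λ^4e^(−34.7λ) = λ^11e^(−46.7λ), i.e. Gamma(12, 46.7).
Mode = (a−1)/b = 11/46.7 ≈ 0.236.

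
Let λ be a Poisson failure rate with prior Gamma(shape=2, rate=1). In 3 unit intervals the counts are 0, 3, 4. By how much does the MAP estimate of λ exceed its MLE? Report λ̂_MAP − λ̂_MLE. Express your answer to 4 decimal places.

MAP − MLE = -0.3333

Σxᵢ = 7. Posterior is Gamma(9, 4); MAP = (9−1)/4 = 8/4 ≈ 2.00000.
MLE = x̄ = 7/3 ≈ 2.33333.
Difference = 8/4 − 7/3 = -1/3 ≈ -0.3333.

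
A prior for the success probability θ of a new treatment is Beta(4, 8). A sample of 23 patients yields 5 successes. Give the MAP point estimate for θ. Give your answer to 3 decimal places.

θ̂_MAP = 0.242

Prior: Beta(4, 8).
Data: 5 successes in 23 trials. The binomial likelihood contributes θ^5(1−θ)^18, so the posterior is Beta(4+5, 8+18) = Beta(9, 26).
For Beta(a, b) with a, b > 1 the mode is (a−1)/(a+b−2) = 8/33 ≈ 0.242.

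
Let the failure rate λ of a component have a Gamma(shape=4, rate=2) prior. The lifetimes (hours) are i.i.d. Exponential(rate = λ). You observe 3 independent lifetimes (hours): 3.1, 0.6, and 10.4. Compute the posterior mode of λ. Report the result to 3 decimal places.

The Exponential(rate=λ) likelihood is ∝ λ^n e^(−λΣtᵢ). Here n = 3 and Σtᵢ = 3.1 + 0.6 + 10.4 = 14.1.
Posterior ∝ λ^3e^(−2λ) · λ^3e^(−14.1λ) = λ^6e^(−16.1λ), i.e. Gamma(7, 16.1).
Mode = (a−1)/b = 6/16.1 ≈ 0.373.

λ̂_MAP = 0.373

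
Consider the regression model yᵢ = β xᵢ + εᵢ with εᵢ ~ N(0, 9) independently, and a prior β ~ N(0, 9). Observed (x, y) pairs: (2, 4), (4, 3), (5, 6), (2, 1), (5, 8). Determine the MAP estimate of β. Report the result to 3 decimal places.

log p(β | y) = −Σ(yᵢ − βxᵢ)²/(2·9) − β²/(2·9) + const.
Setting the derivative to zero: Σxᵢ(yᵢ − βxᵢ)/9 − β/9 = 0, so β = Σxᵢyᵢ / (Σxᵢ² + σ²/τ²).
Σxᵢyᵢ = 2·4 + 4·3 + 5·6 + 2·1 + 5·8 = 92; Σxᵢ² = 74; σ²/τ² = 1.
β̂_MAP = 92 / (74 + 1) = 92/75 ≈ 1.227.

β̂_MAP = 1.227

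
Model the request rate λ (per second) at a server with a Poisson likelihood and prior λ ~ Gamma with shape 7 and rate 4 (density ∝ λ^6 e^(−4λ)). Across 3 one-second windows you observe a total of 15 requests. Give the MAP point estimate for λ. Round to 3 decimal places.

λ̂_MAP = 3.000

Σxᵢ = 15, n = 3.
Posterior ∝ λ^6e^(−4λ) · λ^15e^(−3λ) = λ^21e^(−7λ), i.e. Gamma(shape=22, rate=7).
The mode of a Gamma(a, b) with a ≥ 1 (shape–rate) is (a−1)/b = 21/7 ≈ 3.000.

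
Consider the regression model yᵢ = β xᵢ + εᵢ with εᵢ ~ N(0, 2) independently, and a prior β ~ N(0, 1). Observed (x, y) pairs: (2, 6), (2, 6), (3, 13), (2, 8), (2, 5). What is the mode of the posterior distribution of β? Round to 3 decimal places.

β̂_MAP = 3.296

log p(β | y) = −Σ(yᵢ − βxᵢ)²/(2·2) − β²/(2·1) + const.
Setting the derivative to zero: Σxᵢ(yᵢ − βxᵢ)/2 − β/1 = 0, so β = Σxᵢyᵢ / (Σxᵢ² + σ²/τ²).
Σxᵢyᵢ = 2·6 + 2·6 + 3·13 + 2·8 + 2·5 = 89; Σxᵢ² = 25; σ²/τ² = 2.
β̂_MAP = 89 / (25 + 2) = 89/27 ≈ 3.296.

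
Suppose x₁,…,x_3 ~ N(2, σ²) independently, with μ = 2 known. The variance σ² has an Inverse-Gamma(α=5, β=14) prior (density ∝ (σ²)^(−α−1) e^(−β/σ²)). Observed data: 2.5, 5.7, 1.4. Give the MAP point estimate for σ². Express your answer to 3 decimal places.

σ̂²_MAP = 2.820

Sum of squared deviations about the known mean: SS = (2.5−2)² + (5.7−2)² + (1.4−2)² = 14.3.
The Normal likelihood contributes (σ²)^(−n/2) exp(−SS/(2σ²)), so the posterior is Inverse-Gamma(α + n/2, β + SS/2) = Inverse-Gamma(6.5, 21.15).
The mode of Inverse-Gamma(a, b) is b/(a+1) = 21.15/7.5 ≈ 2.820.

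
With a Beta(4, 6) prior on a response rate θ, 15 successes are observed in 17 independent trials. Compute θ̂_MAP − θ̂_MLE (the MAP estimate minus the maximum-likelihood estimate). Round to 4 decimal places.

Posterior is Beta(19, 8); MAP = (19−1)/(27−2) = 18/25 ≈ 0.72000.
MLE ignores the prior: θ̂_MLE = k/n = 15/17 ≈ 0.88235.
Difference = 18/25 − 15/17 = -69/425 ≈ -0.1624.

MAP − MLE = -0.1624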